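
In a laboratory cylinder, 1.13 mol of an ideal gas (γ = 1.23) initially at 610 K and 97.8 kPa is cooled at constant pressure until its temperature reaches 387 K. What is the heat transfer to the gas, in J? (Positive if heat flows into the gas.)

-11200 J

V₁ = nRT₁/P₁ = 1.13×8.314×610/97.8 = 58.6 L.
Isobaric: P stays 97.8 kPa; V/T = const ⇒ T₂ = 387 K, V₂ = 37.2 L.
W = PΔV = 97.8×(37.2−58.6) kPa·L = -2100 J.
ΔU = nCvΔT = 1.13×36.1×(387−610) = -9110 J.
Q = ΔU + W = nCpΔT = -11200 J.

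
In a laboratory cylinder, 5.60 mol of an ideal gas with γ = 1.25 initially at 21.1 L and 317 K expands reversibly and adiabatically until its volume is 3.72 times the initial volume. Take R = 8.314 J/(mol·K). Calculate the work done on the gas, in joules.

P₁ = nRT₁/V₁ = 5.60×8.314×317/21.1 = 699 kPa.
Adiabatic: TV^(γ−1) = const ⇒ T₂ = 317×(0.269)^0.250 = 228 K; PV^γ = const ⇒ P₂ = 135 kPa.
ΔU = nCvΔT = 5.60×33.3×(228−317) = -16500 J.
Q = 0 for an adiabatic process, so W = −ΔU = 16500 J.
Work done on the gas = −W_by = -16500 J.

-16500 J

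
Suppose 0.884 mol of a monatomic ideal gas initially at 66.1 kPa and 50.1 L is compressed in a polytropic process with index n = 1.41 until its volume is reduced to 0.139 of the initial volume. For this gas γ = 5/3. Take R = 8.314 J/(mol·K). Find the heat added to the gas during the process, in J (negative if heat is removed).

T₁ = P₁V₁/(nR) = 66.1×50.1/(0.884×8.314) = 451 K.
Polytropic n=1.41: T₂ = T₁(V₁/V₂)^(n−1) = 451×(7.19)^0.41 = 1010 K; P₂ = P₁(V₁/V₂)^n = 1070 kPa.
W = (P₁V₁−P₂V₂)/(n−1) = (66.1×50.1−1070×6.96)/0.41 = -10100 J.
ΔU = nCvΔT = 0.884×12.5×(1010−451) = 6190 J.
Q = ΔU + W = -3870 J.

-3870 J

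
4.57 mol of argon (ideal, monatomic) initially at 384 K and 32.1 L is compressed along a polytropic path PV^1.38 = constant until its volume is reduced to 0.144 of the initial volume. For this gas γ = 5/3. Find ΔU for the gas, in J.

P₁ = nRT₁/V₁ = 4.57×8.314×384/32.1 = 455 kPa.
Polytropic n=1.38: T₂ = T₁(V₁/V₂)^(n−1) = 384×(6.94)^0.38 = 802 K; P₂ = P₁(V₁/V₂)^n = 6590 kPa.
For an ideal gas ΔU = nCvΔT with Cv = (3/2)R = 12.5 J/(mol·K).
ΔU = 4.57×12.5×(802−384) = 23800 J.

23800 J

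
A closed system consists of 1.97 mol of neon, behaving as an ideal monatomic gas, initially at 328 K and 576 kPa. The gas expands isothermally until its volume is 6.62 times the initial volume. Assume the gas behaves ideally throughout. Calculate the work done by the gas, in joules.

10200 J

V₁ = nRT₁/P₁ = 1.97×8.314×328/576 = 9.33 L.
Isothermal: T stays 328 K; PV = const ⇒ V₂ = 61.7 L, P₂ = 87.0 kPa.
W = nRT ln(V₂/V₁) = 1.97×8.314×328×ln(6.62) = 10200 J.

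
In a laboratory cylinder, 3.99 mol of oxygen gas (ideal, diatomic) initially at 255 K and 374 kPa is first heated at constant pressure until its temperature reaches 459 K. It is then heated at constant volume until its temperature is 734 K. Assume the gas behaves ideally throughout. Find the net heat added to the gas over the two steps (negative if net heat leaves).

V₁ = nRT₁/P₁ = 3.99×8.314×255/374 = 22.6 L.
Step 1 — Isobaric: P stays 374 kPa; V/T = const ⇒ T₂ = 459 K, V₂ = 40.7 L.
W = PΔV = 374×(40.7−22.6) kPa·L = 6770 J.
ΔU = nCvΔT = 3.99×20.8×(459−255) = 16900 J.
Q = ΔU + W = nCpΔT = 23700 J.
State after step 1: P = 374 kPa, V = 40.7 L, T = 459 K.
Step 2 — Isochoric: V stays 40.7 L; P/T = const ⇒ T₂ = 734 K, P₂ = 598 kPa.
W = 0 (no volume change).
ΔU = nCvΔT = 3.99×20.8×(734−459) = 22800 J.
Q = ΔU = 22800 J.
Net over both steps: W = 6770 J, Q = 46500 J, ΔU = 39700 J.

46500 J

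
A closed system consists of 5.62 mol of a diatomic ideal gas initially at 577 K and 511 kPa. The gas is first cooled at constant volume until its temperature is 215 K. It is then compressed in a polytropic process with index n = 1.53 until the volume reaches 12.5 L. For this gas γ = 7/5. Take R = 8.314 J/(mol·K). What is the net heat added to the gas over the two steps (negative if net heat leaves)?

-35200 J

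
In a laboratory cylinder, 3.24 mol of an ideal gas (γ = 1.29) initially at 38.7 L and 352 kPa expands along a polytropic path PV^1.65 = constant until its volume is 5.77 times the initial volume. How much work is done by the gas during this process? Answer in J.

14200 J

T₁ = P₁V₁/(nR) = 352×38.7/(3.24×8.314) = 506 K.
Polytropic n=1.65: T₂ = T₁(V₁/V₂)^(n−1) = 506×(0.173)^0.65 = 162 K; P₂ = P₁(V₁/V₂)^n = 19.5 kPa.
W = (P₁V₁−P₂V₂)/(n−1) = (352×38.7−19.5×223)/0.65 = 14200 J.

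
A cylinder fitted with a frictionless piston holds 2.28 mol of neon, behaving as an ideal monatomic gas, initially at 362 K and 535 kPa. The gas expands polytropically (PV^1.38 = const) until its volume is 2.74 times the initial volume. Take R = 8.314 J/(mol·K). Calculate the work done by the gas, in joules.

V₁ = nRT₁/P₁ = 2.28×8.314×362/535 = 12.8 L.
Polytropic n=1.38: T₂ = T₁(V₁/V₂)^(n−1) = 362×(0.365)^0.38 = 247 K; P₂ = P₁(V₁/V₂)^n = 133 kPa.
W = (P₁V₁−P₂V₂)/(n−1) = (535×12.8−133×35.1)/0.38 = 5750 J.

5750 J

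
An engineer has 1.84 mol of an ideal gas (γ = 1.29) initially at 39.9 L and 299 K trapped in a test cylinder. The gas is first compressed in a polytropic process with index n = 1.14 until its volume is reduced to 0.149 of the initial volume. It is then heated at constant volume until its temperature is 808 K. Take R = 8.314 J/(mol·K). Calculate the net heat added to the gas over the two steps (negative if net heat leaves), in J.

16900 J

P₁ = nRT₁/V₁ = 1.84×8.314×299/39.9 = 115 kPa.
Step 1 — Polytropic n=1.14: T₂ = T₁(V₁/V₂)^(n−1) = 299×(6.71)^0.14 = 390 K; P₂ = P₁(V₁/V₂)^n = 1000 kPa.
W = (P₁V₁−P₂V₂)/(n−1) = (115×39.9−1000×5.95)/0.14 = -9980 J.
ΔU = nCvΔT = 1.84×28.7×(390−299) = 4820 J.
Q = ΔU + W = -5160 J.
State after step 1: P = 1000 kPa, V = 5.95 L, T = 390 K.
Step 2 — Isochoric: V stays 5.95 L; P/T = const ⇒ T₂ = 808 K, P₂ = 2080 kPa.
W = 0 (no volume change).
ΔU = nCvΔT = 1.84×28.7×(808−390) = 22000 J.
Q = ΔU = 22000 J.
Net over both steps: W = -9980 J, Q = 16900 J, ΔU = 26900 J.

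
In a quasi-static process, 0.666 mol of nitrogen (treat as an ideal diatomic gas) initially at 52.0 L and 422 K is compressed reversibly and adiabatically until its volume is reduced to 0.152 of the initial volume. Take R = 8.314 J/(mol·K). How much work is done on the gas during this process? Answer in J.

P₁ = nRT₁/V₁ = 0.666×8.314×422/52.0 = 44.9 kPa.
Adiabatic: TV^(γ−1) = const ⇒ T₂ = 422×(6.58)^0.400 = 897 K; PV^γ = const ⇒ P₂ = 628 kPa.
ΔU = nCvΔT = 0.666×20.8×(897−422) = 6570 J.
Q = 0 for an adiabatic process, so W = −ΔU = -6570 J.
Work done on the gas = −W_by = 6570 J.

6570 J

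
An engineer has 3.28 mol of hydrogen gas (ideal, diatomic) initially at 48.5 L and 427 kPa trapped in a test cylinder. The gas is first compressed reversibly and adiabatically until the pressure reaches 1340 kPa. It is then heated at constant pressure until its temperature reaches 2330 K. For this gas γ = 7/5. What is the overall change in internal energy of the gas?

107000 J

T₁ = P₁V₁/(nR) = 427×48.5/(3.28×8.314) = 759 K.
Step 1 — Adiabatic: T₂/T₁ = (P₂/P₁)^((γ−1)/γ) ⇒ T₂ = 759×(3.14)^0.286 = 1050 K; V₂ = 21.4 L.
ΔU = nCvΔT = 3.28×20.8×(1050−759) = 20000 J.
Q = 0 for an adiabatic process, so W = −ΔU = -20000 J.
State after step 1: P = 1340 kPa, V = 21.4 L, T = 1050 K.
Step 2 — Isobaric: P stays 1340 kPa; V/T = const ⇒ T₂ = 2330 K, V₂ = 47.4 L.
W = PΔV = 1340×(47.4−21.4) kPa·L = 34800 J.
ΔU = nCvΔT = 3.28×20.8×(2330−1050) = 87100 J.
Q = ΔU + W = nCpΔT = 122000 J.
Net over both steps: W = 14800 J, Q = 122000 J, ΔU = 107000 J.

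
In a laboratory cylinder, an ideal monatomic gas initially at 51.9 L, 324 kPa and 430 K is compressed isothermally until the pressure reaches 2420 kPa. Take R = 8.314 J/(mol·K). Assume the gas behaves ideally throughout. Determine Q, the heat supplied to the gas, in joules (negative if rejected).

n = P₁V₁/(RT₁) = 324×51.9/(8.314×430) = 4.70 mol.
Isothermal: T stays 430 K; PV = const ⇒ V₂ = 6.95 L, P₂ = 2420 kPa.
ΔU = 0 (ideal gas, T constant).
W = nRT ln(V₂/V₁) = 4.70×8.314×430×ln(0.134) = -33800 J.
Q = ΔU + W = -33800 J.

-33800 J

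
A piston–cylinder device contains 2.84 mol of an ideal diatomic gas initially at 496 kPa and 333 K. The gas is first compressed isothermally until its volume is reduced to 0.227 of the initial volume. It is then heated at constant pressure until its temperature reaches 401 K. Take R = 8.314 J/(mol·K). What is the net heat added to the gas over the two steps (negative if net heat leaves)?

V₁ = nRT₁/P₁ = 2.84×8.314×333/496 = 15.9 L.
Step 1 — Isothermal: T stays 333 K; PV = const ⇒ V₂ = 3.60 L, P₂ = 2190 kPa.
ΔU = 0 (ideal gas, T constant).
W = nRT ln(V₂/V₁) = 2.84×8.314×333×ln(0.227) = -11700 J.
Q = ΔU + W = -11700 J.
State after step 1: P = 2190 kPa, V = 3.60 L, T = 333 K.
Step 2 — Isobaric: P stays 2190 kPa; V/T = const ⇒ T₂ = 401 K, V₂ = 4.33 L.
W = PΔV = 2190×(4.33−3.60) kPa·L = 1610 J.
ΔU = nCvΔT = 2.84×20.8×(401−333) = 4010 J.
Q = ΔU + W = nCpΔT = 5620 J.
Net over both steps: W = -10100 J, Q = -6040 J, ΔU = 4010 J.

-6040 J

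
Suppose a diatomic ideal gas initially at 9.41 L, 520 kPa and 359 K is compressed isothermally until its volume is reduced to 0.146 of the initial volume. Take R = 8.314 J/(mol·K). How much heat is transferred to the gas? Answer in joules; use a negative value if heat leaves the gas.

n = P₁V₁/(RT₁) = 520×9.41/(8.314×359) = 1.64 mol.
Isothermal: T stays 359 K; PV = const ⇒ V₂ = 1.37 L, P₂ = 3560 kPa.
ΔU = 0 (ideal gas, T constant).
W = nRT ln(V₂/V₁) = 1.64×8.314×359×ln(0.146) = -9420 J.
Q = ΔU + W = -9420 J.

-9420 J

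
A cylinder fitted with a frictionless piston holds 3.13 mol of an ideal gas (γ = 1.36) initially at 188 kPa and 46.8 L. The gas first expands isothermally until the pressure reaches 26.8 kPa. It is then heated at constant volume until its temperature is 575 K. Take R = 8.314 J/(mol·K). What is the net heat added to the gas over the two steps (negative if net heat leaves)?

34300 J

T₁ = P₁V₁/(nR) = 188×46.8/(3.13×8.314) = 338 K.
Step 1 — Isothermal: T stays 338 K; PV = const ⇒ V₂ = 328 L, P₂ = 26.8 kPa.
ΔU = 0 (ideal gas, T constant).
W = nRT ln(V₂/V₁) = 3.13×8.314×338×ln(7.01) = 17100 J.
Q = ΔU + W = 17100 J.
State after step 1: P = 26.8 kPa, V = 328 L, T = 338 K.
Step 2 — Isochoric: V stays 328 L; P/T = const ⇒ T₂ = 575 K, P₂ = 45.6 kPa.
W = 0 (no volume change).
ΔU = nCvΔT = 3.13×23.1×(575−338) = 17100 J.
Q = ΔU = 17100 J.
Net over both steps: W = 17100 J, Q = 34300 J, ΔU = 17100 J.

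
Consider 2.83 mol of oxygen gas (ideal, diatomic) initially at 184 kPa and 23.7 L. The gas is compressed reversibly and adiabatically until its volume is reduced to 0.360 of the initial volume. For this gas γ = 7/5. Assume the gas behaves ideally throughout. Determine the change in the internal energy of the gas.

5500 J

T₁ = P₁V₁/(nR) = 184×23.7/(2.83×8.314) = 185 K.
Adiabatic: TV^(γ−1) = const ⇒ T₂ = 185×(2.78)^0.400 = 279 K; PV^γ = const ⇒ P₂ = 769 kPa.
For an ideal gas ΔU = nCvΔT with Cv = (5/2)R = 20.8 J/(mol·K).
ΔU = 2.83×20.8×(279−185) = 5500 J.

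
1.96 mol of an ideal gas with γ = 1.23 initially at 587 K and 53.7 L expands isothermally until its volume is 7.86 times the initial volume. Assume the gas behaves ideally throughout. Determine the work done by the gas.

P₁ = nRT₁/V₁ = 1.96×8.314×587/53.7 = 178 kPa.
Isothermal: T stays 587 K; PV = const ⇒ V₂ = 422 L, P₂ = 22.7 kPa.
W = nRT ln(V₂/V₁) = 1.96×8.314×587×ln(7.86) = 19700 J.

19700 J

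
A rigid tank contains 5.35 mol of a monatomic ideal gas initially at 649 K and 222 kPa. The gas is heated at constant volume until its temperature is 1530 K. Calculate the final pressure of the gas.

V₁ = nRT₁/P₁ = 5.35×8.314×649/222 = 130 L.
Isochoric: V stays 130 L; P/T = const ⇒ T₂ = 1530 K, P₂ = 523 kPa.

523 kPa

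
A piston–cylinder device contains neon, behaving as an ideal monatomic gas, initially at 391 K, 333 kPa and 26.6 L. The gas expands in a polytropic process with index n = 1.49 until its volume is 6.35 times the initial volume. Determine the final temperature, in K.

Polytropic n=1.49: T₂ = T₁(V₁/V₂)^(n−1) = 391×(0.157)^0.49 = 158 K; P₂ = P₁(V₁/V₂)^n = 21.2 kPa.

158 K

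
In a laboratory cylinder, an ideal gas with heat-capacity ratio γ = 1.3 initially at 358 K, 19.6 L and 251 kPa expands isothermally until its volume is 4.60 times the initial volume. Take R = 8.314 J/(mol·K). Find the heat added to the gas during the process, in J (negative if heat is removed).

7510 J

n = P₁V₁/(RT₁) = 251×19.6/(8.314×358) = 1.65 mol.
Isothermal: T stays 358 K; PV = const ⇒ V₂ = 90.2 L, P₂ = 54.6 kPa.
ΔU = 0 (ideal gas, T constant).
W = nRT ln(V₂/V₁) = 1.65×8.314×358×ln(4.60) = 7510 J.
Q = ΔU + W = 7510 J.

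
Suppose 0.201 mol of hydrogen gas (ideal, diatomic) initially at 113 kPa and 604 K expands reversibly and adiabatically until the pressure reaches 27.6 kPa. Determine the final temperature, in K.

404 K

V₁ = nRT₁/P₁ = 0.201×8.314×604/113 = 8.93 L.
Adiabatic: T₂/T₁ = (P₂/P₁)^((γ−1)/γ) ⇒ T₂ = 604×(0.244)^0.286 = 404 K; V₂ = 24.4 L.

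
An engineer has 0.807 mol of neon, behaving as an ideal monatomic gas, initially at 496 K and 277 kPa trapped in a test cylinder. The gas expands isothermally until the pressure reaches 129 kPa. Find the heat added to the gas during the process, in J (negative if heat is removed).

V₁ = nRT₁/P₁ = 0.807×8.314×496/277 = 12.0 L.
Isothermal: T stays 496 K; PV = const ⇒ V₂ = 25.8 L, P₂ = 129 kPa.
ΔU = 0 (ideal gas, T constant).
W = nRT ln(V₂/V₁) = 0.807×8.314×496×ln(2.15) = 2540 J.
Q = ΔU + W = 2540 J.

2540 J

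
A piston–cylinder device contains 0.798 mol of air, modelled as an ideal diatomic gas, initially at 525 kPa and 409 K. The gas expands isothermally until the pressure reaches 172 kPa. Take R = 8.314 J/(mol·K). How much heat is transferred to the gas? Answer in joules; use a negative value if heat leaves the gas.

3030 J

V₁ = nRT₁/P₁ = 0.798×8.314×409/525 = 5.17 L.
Isothermal: T stays 409 K; PV = const ⇒ V₂ = 15.8 L, P₂ = 172 kPa.
ΔU = 0 (ideal gas, T constant).
W = nRT ln(V₂/V₁) = 0.798×8.314×409×ln(3.05) = 3030 J.
Q = ΔU + W = 3030 J.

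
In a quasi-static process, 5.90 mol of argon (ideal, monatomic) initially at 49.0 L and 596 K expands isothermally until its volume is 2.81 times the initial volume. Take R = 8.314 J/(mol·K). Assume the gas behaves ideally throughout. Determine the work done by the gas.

30200 J

P₁ = nRT₁/V₁ = 5.90×8.314×596/49.0 = 597 kPa.
Isothermal: T stays 596 K; PV = const ⇒ V₂ = 138 L, P₂ = 212 kPa.
W = nRT ln(V₂/V₁) = 5.90×8.314×596×ln(2.81) = 30200 J.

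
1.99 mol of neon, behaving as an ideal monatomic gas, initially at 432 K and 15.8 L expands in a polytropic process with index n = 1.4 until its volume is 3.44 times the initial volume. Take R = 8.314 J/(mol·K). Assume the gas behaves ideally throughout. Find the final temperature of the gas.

P₁ = nRT₁/V₁ = 1.99×8.314×432/15.8 = 452 kPa.
Polytropic n=1.4: T₂ = T₁(V₁/V₂)^(n−1) = 432×(0.291)^0.40 = 264 K; P₂ = P₁(V₁/V₂)^n = 80.2 kPa.

264 K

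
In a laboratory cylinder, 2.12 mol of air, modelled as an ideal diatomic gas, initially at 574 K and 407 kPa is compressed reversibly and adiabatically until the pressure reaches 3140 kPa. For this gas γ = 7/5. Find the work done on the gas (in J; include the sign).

20100 J

V₁ = nRT₁/P₁ = 2.12×8.314×574/407 = 24.9 L.
Adiabatic: T₂/T₁ = (P₂/P₁)^((γ−1)/γ) ⇒ T₂ = 574×(7.71)^0.286 = 1030 K; V₂ = 5.78 L.
ΔU = nCvΔT = 2.12×20.8×(1030−574) = 20100 J.
Q = 0 for an adiabatic process, so W = −ΔU = -20100 J.
Work done on the gas = −W_by = 20100 J.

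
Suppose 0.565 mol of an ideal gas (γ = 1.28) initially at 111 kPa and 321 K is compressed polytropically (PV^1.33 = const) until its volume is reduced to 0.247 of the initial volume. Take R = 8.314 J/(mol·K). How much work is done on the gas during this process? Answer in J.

V₁ = nRT₁/P₁ = 0.565×8.314×321/111 = 13.6 L.
Polytropic n=1.33: T₂ = T₁(V₁/V₂)^(n−1) = 321×(4.05)^0.33 = 509 K; P₂ = P₁(V₁/V₂)^n = 713 kPa.
W = (P₁V₁−P₂V₂)/(n−1) = (111×13.6−713×3.36)/0.33 = -2680 J.
Work done on the gas = −W_by = 2680 J.

2680 J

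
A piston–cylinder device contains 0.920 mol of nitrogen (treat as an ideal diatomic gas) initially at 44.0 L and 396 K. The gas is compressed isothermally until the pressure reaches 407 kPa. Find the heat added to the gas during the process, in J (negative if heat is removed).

-5380 J

P₁ = nRT₁/V₁ = 0.920×8.314×396/44.0 = 68.8 kPa.
Isothermal: T stays 396 K; PV = const ⇒ V₂ = 7.44 L, P₂ = 407 kPa.
ΔU = 0 (ideal gas, T constant).
W = nRT ln(V₂/V₁) = 0.920×8.314×396×ln(0.169) = -5380 J.
Q = ΔU + W = -5380 J.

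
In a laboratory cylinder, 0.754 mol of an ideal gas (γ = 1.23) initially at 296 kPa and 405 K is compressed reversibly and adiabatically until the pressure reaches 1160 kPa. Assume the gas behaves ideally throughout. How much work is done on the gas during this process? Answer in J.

3210 J

V₁ = nRT₁/P₁ = 0.754×8.314×405/296 = 8.58 L.
Adiabatic: T₂/T₁ = (P₂/P₁)^((γ−1)/γ) ⇒ T₂ = 405×(3.92)^0.187 = 523 K; V₂ = 2.83 L.
ΔU = nCvΔT = 0.754×36.1×(523−405) = 3210 J.
Q = 0 for an adiabatic process, so W = −ΔU = -3210 J.
Work done on the gas = −W_by = 3210 J.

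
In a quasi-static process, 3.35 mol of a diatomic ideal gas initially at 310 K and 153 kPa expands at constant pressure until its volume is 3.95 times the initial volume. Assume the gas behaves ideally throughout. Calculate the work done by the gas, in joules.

25500 J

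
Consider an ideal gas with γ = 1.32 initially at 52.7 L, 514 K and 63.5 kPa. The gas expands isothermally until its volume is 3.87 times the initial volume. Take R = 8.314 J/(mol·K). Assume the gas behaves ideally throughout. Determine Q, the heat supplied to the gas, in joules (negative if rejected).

4530 J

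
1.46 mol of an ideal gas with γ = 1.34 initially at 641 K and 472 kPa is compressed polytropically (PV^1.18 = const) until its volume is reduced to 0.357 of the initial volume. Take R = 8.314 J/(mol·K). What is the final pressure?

1590 kPa

V₁ = nRT₁/P₁ = 1.46×8.314×641/472 = 16.5 L.
Polytropic n=1.18: T₂ = T₁(V₁/V₂)^(n−1) = 641×(2.80)^0.18 = 772 K; P₂ = P₁(V₁/V₂)^n = 1590 kPa.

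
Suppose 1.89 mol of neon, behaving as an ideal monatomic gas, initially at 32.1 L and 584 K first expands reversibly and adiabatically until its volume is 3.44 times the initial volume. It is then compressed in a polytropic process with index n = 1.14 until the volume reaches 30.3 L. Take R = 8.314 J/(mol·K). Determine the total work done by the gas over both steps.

P₁ = nRT₁/V₁ = 1.89×8.314×584/32.1 = 286 kPa.
Step 1 — Adiabatic: TV^(γ−1) = const ⇒ T₂ = 584×(0.291)^0.667 = 256 K; PV^γ = const ⇒ P₂ = 36.5 kPa.
ΔU = nCvΔT = 1.89×12.5×(256−584) = -7720 J.
Q = 0 for an adiabatic process, so W = −ΔU = 7720 J.
State after step 1: P = 36.5 kPa, V = 110 L, T = 256 K.
Step 2 — Polytropic n=1.14: T₂ = T₁(V₁/V₂)^(n−1) = 256×(3.64)^0.14 = 307 K; P₂ = P₁(V₁/V₂)^n = 159 kPa.
W = (P₁V₁−P₂V₂)/(n−1) = (36.5×110−159×30.3)/0.14 = -5710 J.
ΔU = nCvΔT = 1.89×12.5×(307−256) = 1200 J.
Q = ΔU + W = -4510 J.
Net over both steps: W = 2020 J, Q = -4510 J, ΔU = -6530 J.

2020 J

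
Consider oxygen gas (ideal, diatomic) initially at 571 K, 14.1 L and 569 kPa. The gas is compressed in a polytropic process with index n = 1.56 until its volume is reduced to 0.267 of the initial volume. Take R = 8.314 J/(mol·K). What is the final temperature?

Polytropic n=1.56: T₂ = T₁(V₁/V₂)^(n−1) = 571×(3.75)^0.56 = 1200 K; P₂ = P₁(V₁/V₂)^n = 4460 kPa.

1200 K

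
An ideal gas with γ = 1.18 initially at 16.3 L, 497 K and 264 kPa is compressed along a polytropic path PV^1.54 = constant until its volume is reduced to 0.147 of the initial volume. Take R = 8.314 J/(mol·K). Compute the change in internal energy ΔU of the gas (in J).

43400 J

n = P₁V₁/(RT₁) = 264×16.3/(8.314×497) = 1.04 mol.
Polytropic n=1.54: T₂ = T₁(V₁/V₂)^(n−1) = 497×(6.80)^0.54 = 1400 K; P₂ = P₁(V₁/V₂)^n = 5060 kPa.
For an ideal gas ΔU = nCvΔT with Cv = R/(γ−1) = 46.2 J/(mol·K).
ΔU = 1.04×46.2×(1400−497) = 43400 J.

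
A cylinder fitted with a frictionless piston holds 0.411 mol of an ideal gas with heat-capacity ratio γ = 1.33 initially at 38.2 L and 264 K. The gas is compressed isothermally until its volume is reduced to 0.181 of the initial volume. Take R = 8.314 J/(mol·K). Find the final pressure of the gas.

130 kPa

P₁ = nRT₁/V₁ = 0.411×8.314×264/38.2 = 23.6 kPa.
Isothermal: T stays 264 K; PV = const ⇒ V₂ = 6.91 L, P₂ = 130 kPa.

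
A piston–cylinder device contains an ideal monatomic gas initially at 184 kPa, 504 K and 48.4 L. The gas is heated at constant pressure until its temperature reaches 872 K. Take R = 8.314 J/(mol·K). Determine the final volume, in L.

83.7 L

Isobaric: P stays 184 kPa; V/T = const ⇒ T₂ = 872 K, V₂ = 83.7 L.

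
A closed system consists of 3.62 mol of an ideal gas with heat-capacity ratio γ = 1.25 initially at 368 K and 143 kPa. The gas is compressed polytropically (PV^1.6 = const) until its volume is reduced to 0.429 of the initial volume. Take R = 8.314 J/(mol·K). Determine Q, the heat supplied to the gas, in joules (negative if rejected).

17100 J

V₁ = nRT₁/P₁ = 3.62×8.314×368/143 = 77.5 L.
Polytropic n=1.6: T₂ = T₁(V₁/V₂)^(n−1) = 368×(2.33)^0.60 = 611 K; P₂ = P₁(V₁/V₂)^n = 554 kPa.
W = (P₁V₁−P₂V₂)/(n−1) = (143×77.5−554×33.2)/0.60 = -12200 J.
ΔU = nCvΔT = 3.62×33.3×(611−368) = 29300 J.
Q = ΔU + W = 17100 J.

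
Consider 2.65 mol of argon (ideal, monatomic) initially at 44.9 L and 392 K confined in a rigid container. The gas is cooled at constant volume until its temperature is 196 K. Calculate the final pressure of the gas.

P₁ = nRT₁/V₁ = 2.65×8.314×392/44.9 = 192 kPa.
Isochoric: V stays 44.9 L; P/T = const ⇒ T₂ = 196 K, P₂ = 96.2 kPa.

96.2 kPa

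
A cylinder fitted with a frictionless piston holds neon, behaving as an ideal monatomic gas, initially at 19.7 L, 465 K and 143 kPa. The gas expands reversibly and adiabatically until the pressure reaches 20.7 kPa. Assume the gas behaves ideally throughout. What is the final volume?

62.8 L

Adiabatic: T₂/T₁ = (P₂/P₁)^((γ−1)/γ) ⇒ T₂ = 465×(0.145)^0.400 = 215 K; V₂ = 62.8 L.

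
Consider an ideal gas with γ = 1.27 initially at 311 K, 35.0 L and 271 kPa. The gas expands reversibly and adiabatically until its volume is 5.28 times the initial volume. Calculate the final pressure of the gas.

32.8 kPa

Adiabatic: TV^(γ−1) = const ⇒ T₂ = 311×(0.189)^0.270 = 198 K; PV^γ = const ⇒ P₂ = 32.8 kPa.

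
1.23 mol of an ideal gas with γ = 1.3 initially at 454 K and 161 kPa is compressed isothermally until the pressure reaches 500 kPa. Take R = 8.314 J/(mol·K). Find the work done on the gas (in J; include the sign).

V₁ = nRT₁/P₁ = 1.23×8.314×454/161 = 28.8 L.
Isothermal: T stays 454 K; PV = const ⇒ V₂ = 9.29 L, P₂ = 500 kPa.
W = nRT ln(V₂/V₁) = 1.23×8.314×454×ln(0.322) = -5260 J.
Work done on the gas = −W_by = 5260 J.

5260 J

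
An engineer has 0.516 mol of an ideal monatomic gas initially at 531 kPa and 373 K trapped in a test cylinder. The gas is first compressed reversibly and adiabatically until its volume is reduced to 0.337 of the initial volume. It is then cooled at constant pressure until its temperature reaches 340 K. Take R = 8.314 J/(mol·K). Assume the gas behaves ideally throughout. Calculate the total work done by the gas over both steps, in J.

V₁ = nRT₁/P₁ = 0.516×8.314×373/531 = 3.01 L.
Step 1 — Adiabatic: TV^(γ−1) = const ⇒ T₂ = 373×(2.97)^0.667 = 770 K; PV^γ = const ⇒ P₂ = 3250 kPa.
ΔU = nCvΔT = 0.516×12.5×(770−373) = 2560 J.
Q = 0 for an adiabatic process, so W = −ΔU = -2560 J.
State after step 1: P = 3250 kPa, V = 1.02 L, T = 770 K.
Step 2 — Isobaric: P stays 3250 kPa; V/T = const ⇒ T₂ = 340 K, V₂ = 0.448 L.
W = PΔV = 3250×(0.448−1.02) kPa·L = -1850 J.
ΔU = nCvΔT = 0.516×12.5×(340−770) = -2770 J.
Q = ΔU + W = nCpΔT = -4610 J.
Net over both steps: W = -4400 J, Q = -4610 J, ΔU = -212 J.

-4400 J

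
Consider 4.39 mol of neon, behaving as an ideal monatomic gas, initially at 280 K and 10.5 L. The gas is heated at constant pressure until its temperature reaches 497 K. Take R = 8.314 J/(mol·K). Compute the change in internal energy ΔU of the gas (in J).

P₁ = nRT₁/V₁ = 4.39×8.314×280/10.5 = 973 kPa.
Isobaric: P stays 973 kPa; V/T = const ⇒ T₂ = 497 K, V₂ = 18.6 L.
For an ideal gas ΔU = nCvΔT with Cv = (3/2)R = 12.5 J/(mol·K).
ΔU = 4.39×12.5×(497−280) = 11900 J.

11900 J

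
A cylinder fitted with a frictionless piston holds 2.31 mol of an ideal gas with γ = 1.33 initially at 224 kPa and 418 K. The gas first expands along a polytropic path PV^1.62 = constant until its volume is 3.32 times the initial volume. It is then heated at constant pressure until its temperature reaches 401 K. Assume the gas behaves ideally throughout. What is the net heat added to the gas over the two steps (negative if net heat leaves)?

9690 J

V₁ = nRT₁/P₁ = 2.31×8.314×418/224 = 35.8 L.
Step 1 — Polytropic n=1.62: T₂ = T₁(V₁/V₂)^(n−1) = 418×(0.301)^0.62 = 199 K; P₂ = P₁(V₁/V₂)^n = 32.1 kPa.
W = (P₁V₁−P₂V₂)/(n−1) = (224×35.8−32.1×119)/0.62 = 6790 J.
ΔU = nCvΔT = 2.31×25.2×(199−418) = -12800 J.
Q = ΔU + W = -5970 J.
State after step 1: P = 32.1 kPa, V = 119 L, T = 199 K.
Step 2 — Isobaric: P stays 32.1 kPa; V/T = const ⇒ T₂ = 401 K, V₂ = 240 L.
W = PΔV = 32.1×(240−119) kPa·L = 3890 J.
ΔU = nCvΔT = 2.31×25.2×(401−199) = 11800 J.
Q = ΔU + W = nCpΔT = 15700 J.
Net over both steps: W = 10700 J, Q = 9690 J, ΔU = -989 J.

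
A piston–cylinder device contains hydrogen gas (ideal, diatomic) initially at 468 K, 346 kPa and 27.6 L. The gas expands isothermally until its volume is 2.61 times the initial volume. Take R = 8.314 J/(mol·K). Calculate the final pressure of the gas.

133 kPa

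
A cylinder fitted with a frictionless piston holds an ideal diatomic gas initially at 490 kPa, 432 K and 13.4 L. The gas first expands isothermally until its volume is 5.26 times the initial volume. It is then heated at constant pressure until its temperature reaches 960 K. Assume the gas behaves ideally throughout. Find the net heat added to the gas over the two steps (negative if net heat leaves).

39000 J

n = P₁V₁/(RT₁) = 490×13.4/(8.314×432) = 1.83 mol.
Step 1 — Isothermal: T stays 432 K; PV = const ⇒ V₂ = 70.5 L, P₂ = 93.2 kPa.
ΔU = 0 (ideal gas, T constant).
W = nRT ln(V₂/V₁) = 1.83×8.314×432×ln(5.26) = 10900 J.
Q = ΔU + W = 10900 J.
State after step 1: P = 93.2 kPa, V = 70.5 L, T = 432 K.
Step 2 — Isobaric: P stays 93.2 kPa; V/T = const ⇒ T₂ = 960 K, V₂ = 157 L.
W = PΔV = 93.2×(157−70.5) kPa·L = 8030 J.
ΔU = nCvΔT = 1.83×20.8×(960−432) = 20100 J.
Q = ΔU + W = nCpΔT = 28100 J.
Net over both steps: W = 18900 J, Q = 39000 J, ΔU = 20100 J.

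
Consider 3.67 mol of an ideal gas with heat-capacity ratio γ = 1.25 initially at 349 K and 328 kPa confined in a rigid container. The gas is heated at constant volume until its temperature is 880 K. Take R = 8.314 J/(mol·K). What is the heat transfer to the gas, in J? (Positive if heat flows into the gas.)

V₁ = nRT₁/P₁ = 3.67×8.314×349/328 = 32.5 L.
Isochoric: V stays 32.5 L; P/T = const ⇒ T₂ = 880 K, P₂ = 827 kPa.
W = 0 (no volume change).
ΔU = nCvΔT = 3.67×33.3×(880−349) = 64800 J.
Q = ΔU = 64800 J.

64800 J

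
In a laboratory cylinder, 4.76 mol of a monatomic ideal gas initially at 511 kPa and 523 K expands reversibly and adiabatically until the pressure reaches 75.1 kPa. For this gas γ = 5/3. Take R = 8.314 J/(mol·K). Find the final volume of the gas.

128 L

V₁ = nRT₁/P₁ = 4.76×8.314×523/511 = 40.5 L.
Adiabatic: T₂/T₁ = (P₂/P₁)^((γ−1)/γ) ⇒ T₂ = 523×(0.147)^0.400 = 243 K; V₂ = 128 L.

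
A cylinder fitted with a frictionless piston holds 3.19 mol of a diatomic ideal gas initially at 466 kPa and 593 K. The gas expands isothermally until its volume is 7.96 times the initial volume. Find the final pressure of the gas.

58.5 kPa

V₁ = nRT₁/P₁ = 3.19×8.314×593/466 = 33.7 L.
Isothermal: T stays 593 K; PV = const ⇒ V₂ = 269 L, P₂ = 58.5 kPa.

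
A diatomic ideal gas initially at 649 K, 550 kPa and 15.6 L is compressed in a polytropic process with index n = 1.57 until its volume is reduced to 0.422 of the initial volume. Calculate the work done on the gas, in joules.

n = P₁V₁/(RT₁) = 550×15.6/(8.314×649) = 1.59 mol.
Polytropic n=1.57: T₂ = T₁(V₁/V₂)^(n−1) = 649×(2.37)^0.57 = 1060 K; P₂ = P₁(V₁/V₂)^n = 2130 kPa.
W = (P₁V₁−P₂V₂)/(n−1) = (550×15.6−2130×6.58)/0.57 = -9560 J.
Work done on the gas = −W_by = 9560 J.

9560 J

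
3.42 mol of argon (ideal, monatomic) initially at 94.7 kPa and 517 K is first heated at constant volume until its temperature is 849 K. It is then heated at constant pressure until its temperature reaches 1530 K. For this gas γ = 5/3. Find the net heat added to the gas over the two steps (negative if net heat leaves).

V₁ = nRT₁/P₁ = 3.42×8.314×517/94.7 = 155 L.
Step 1 — Isochoric: V stays 155 L; P/T = const ⇒ T₂ = 849 K, P₂ = 156 kPa.
W = 0 (no volume change).
ΔU = nCvΔT = 3.42×12.5×(849−517) = 14200 J.
Q = ΔU = 14200 J.
State after step 1: P = 156 kPa, V = 155 L, T = 849 K.
Step 2 — Isobaric: P stays 156 kPa; V/T = const ⇒ T₂ = 1530 K, V₂ = 280 L.
W = PΔV = 156×(280−155) kPa·L = 19400 J.
ΔU = nCvΔT = 3.42×12.5×(1530−849) = 29000 J.
Q = ΔU + W = nCpΔT = 48400 J.
Net over both steps: W = 19400 J, Q = 62600 J, ΔU = 43200 J.

62600 J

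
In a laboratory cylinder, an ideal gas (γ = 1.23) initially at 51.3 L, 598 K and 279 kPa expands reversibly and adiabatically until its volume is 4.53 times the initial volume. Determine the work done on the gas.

-18300 J

n = P₁V₁/(RT₁) = 279×51.3/(8.314×598) = 2.88 mol.
Adiabatic: TV^(γ−1) = const ⇒ T₂ = 598×(0.221)^0.230 = 422 K; PV^γ = const ⇒ P₂ = 43.5 kPa.
ΔU = nCvΔT = 2.88×36.1×(422−598) = -18300 J.
Q = 0 for an adiabatic process, so W = −ΔU = 18300 J.
Work done on the gas = −W_by = -18300 J.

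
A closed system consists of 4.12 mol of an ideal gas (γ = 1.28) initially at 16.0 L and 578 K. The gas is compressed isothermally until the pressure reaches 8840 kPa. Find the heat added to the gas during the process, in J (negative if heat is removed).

P₁ = nRT₁/V₁ = 4.12×8.314×578/16.0 = 1240 kPa.
Isothermal: T stays 578 K; PV = const ⇒ V₂ = 2.24 L, P₂ = 8840 kPa.
ΔU = 0 (ideal gas, T constant).
W = nRT ln(V₂/V₁) = 4.12×8.314×578×ln(0.140) = -38900 J.
Q = ΔU + W = -38900 J.

-38900 J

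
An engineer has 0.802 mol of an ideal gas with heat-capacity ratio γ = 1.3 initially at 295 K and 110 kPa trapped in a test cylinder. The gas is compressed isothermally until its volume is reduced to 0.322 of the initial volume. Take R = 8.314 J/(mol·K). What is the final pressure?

V₁ = nRT₁/P₁ = 0.802×8.314×295/110 = 17.9 L.
Isothermal: T stays 295 K; PV = const ⇒ V₂ = 5.76 L, P₂ = 342 kPa.

342 kPa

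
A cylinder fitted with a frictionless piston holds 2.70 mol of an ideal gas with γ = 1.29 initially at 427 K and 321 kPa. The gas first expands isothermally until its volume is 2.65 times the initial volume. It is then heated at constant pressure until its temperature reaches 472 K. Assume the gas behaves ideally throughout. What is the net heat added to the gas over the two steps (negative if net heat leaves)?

13800 J

V₁ = nRT₁/P₁ = 2.70×8.314×427/321 = 29.9 L.
Step 1 — Isothermal: T stays 427 K; PV = const ⇒ V₂ = 79.1 L, P₂ = 121 kPa.
ΔU = 0 (ideal gas, T constant).
W = nRT ln(V₂/V₁) = 2.70×8.314×427×ln(2.65) = 9340 J.
Q = ΔU + W = 9340 J.
State after step 1: P = 121 kPa, V = 79.1 L, T = 427 K.
Step 2 — Isobaric: P stays 121 kPa; V/T = const ⇒ T₂ = 472 K, V₂ = 87.5 L.
W = PΔV = 121×(87.5−79.1) kPa·L = 1010 J.
ΔU = nCvΔT = 2.70×28.7×(472−427) = 3480 J.
Q = ΔU + W = nCpΔT = 4490 J.
Net over both steps: W = 10400 J, Q = 13800 J, ΔU = 3480 J.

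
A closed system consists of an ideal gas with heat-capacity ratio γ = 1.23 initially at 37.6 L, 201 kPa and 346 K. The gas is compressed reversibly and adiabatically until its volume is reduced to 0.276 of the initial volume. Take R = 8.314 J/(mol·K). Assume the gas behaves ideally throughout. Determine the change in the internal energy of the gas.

11300 J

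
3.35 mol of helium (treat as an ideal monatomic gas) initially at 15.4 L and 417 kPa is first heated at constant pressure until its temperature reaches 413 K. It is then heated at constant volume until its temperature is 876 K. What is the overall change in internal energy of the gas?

27000 J

T₁ = P₁V₁/(nR) = 417×15.4/(3.35×8.314) = 231 K.
Step 1 — Isobaric: P stays 417 kPa; V/T = const ⇒ T₂ = 413 K, V₂ = 27.6 L.
W = PΔV = 417×(27.6−15.4) kPa·L = 5080 J.
ΔU = nCvΔT = 3.35×12.5×(413−231) = 7620 J.
Q = ΔU + W = nCpΔT = 12700 J.
State after step 1: P = 417 kPa, V = 27.6 L, T = 413 K.
Step 2 — Isochoric: V stays 27.6 L; P/T = const ⇒ T₂ = 876 K, P₂ = 884 kPa.
W = 0 (no volume change).
ΔU = nCvΔT = 3.35×12.5×(876−413) = 19300 J.
Q = ΔU = 19300 J.
Net over both steps: W = 5080 J, Q = 32000 J, ΔU = 27000 J.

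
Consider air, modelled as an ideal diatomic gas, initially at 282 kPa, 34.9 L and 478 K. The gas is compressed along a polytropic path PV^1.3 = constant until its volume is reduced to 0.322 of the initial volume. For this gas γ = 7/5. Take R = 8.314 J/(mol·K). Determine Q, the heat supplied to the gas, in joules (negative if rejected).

-3320 J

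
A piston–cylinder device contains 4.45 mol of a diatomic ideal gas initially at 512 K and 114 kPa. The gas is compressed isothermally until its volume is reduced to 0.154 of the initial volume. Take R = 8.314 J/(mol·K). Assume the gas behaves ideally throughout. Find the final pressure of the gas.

740 kPa

V₁ = nRT₁/P₁ = 4.45×8.314×512/114 = 166 L.
Isothermal: T stays 512 K; PV = const ⇒ V₂ = 25.6 L, P₂ = 740 kPa.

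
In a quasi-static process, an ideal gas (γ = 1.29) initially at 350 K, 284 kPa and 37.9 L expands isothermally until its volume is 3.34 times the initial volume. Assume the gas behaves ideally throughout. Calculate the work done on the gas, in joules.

-13000 J

n = P₁V₁/(RT₁) = 284×37.9/(8.314×350) = 3.70 mol.
Isothermal: T stays 350 K; PV = const ⇒ V₂ = 127 L, P₂ = 85.0 kPa.
W = nRT ln(V₂/V₁) = 3.70×8.314×350×ln(3.34) = 13000 J.
Work done on the gas = −W_by = -13000 J.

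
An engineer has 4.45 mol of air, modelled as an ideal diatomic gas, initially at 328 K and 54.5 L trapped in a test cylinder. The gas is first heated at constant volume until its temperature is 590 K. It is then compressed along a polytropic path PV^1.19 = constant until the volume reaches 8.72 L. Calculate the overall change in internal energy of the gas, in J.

P₁ = nRT₁/V₁ = 4.45×8.314×328/54.5 = 223 kPa.
Step 1 — Isochoric: V stays 54.5 L; P/T = const ⇒ T₂ = 590 K, P₂ = 401 kPa.
W = 0 (no volume change).
ΔU = nCvΔT = 4.45×20.8×(590−328) = 24200 J.
Q = ΔU = 24200 J.
State after step 1: P = 401 kPa, V = 54.5 L, T = 590 K.
Step 2 — Polytropic n=1.19: T₂ = T₁(V₁/V₂)^(n−1) = 590×(6.25)^0.19 = 836 K; P₂ = P₁(V₁/V₂)^n = 3550 kPa.
W = (P₁V₁−P₂V₂)/(n−1) = (401×54.5−3550×8.72)/0.19 = -47900 J.
ΔU = nCvΔT = 4.45×20.8×(836−590) = 22700 J.
Q = ΔU + W = -25100 J.
Net over both steps: W = -47900 J, Q = -888 J, ΔU = 47000 J.

47000 J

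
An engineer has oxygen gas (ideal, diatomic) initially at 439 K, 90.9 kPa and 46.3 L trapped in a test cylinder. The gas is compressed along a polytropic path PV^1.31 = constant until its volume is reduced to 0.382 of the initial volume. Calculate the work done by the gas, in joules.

-4720 J

n = P₁V₁/(RT₁) = 90.9×46.3/(8.314×439) = 1.15 mol.
Polytropic n=1.31: T₂ = T₁(V₁/V₂)^(n−1) = 439×(2.62)^0.31 = 592 K; P₂ = P₁(V₁/V₂)^n = 321 kPa.
W = (P₁V₁−P₂V₂)/(n−1) = (90.9×46.3−321×17.7)/0.31 = -4720 J.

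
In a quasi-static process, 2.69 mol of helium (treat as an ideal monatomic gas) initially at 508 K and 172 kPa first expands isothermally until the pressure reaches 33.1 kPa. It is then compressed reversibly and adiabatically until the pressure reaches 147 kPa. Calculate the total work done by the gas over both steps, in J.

V₁ = nRT₁/P₁ = 2.69×8.314×508/172 = 66.1 L.
Step 1 — Isothermal: T stays 508 K; PV = const ⇒ V₂ = 343 L, P₂ = 33.1 kPa.
ΔU = 0 (ideal gas, T constant).
W = nRT ln(V₂/V₁) = 2.69×8.314×508×ln(5.20) = 18700 J.
Q = ΔU + W = 18700 J.
State after step 1: P = 33.1 kPa, V = 343 L, T = 508 K.
Step 2 — Adiabatic: T₂/T₁ = (P₂/P₁)^((γ−1)/γ) ⇒ T₂ = 508×(4.44)^0.400 = 922 K; V₂ = 140 L.
ΔU = nCvΔT = 2.69×12.5×(922−508) = 13900 J.
Q = 0 for an adiabatic process, so W = −ΔU = -13900 J.
Net over both steps: W = 4830 J, Q = 18700 J, ΔU = 13900 J.

4830 J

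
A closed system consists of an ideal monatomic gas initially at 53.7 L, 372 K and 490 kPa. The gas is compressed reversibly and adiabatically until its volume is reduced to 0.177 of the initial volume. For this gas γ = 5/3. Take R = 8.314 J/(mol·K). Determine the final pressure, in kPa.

Adiabatic: TV^(γ−1) = const ⇒ T₂ = 372×(5.65)^0.667 = 1180 K; PV^γ = const ⇒ P₂ = 8780 kPa.

8780 kPa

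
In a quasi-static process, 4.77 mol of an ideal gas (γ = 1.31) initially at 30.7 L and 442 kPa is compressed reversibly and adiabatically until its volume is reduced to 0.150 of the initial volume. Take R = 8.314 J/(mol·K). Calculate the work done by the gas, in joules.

T₁ = P₁V₁/(nR) = 442×30.7/(4.77×8.314) = 342 K.
Adiabatic: TV^(γ−1) = const ⇒ T₂ = 342×(6.67)^0.310 = 616 K; PV^γ = const ⇒ P₂ = 5310 kPa.
ΔU = nCvΔT = 4.77×26.8×(616−342) = 35000 J.
Q = 0 for an adiabatic process, so W = −ΔU = -35000 J.

-35000 J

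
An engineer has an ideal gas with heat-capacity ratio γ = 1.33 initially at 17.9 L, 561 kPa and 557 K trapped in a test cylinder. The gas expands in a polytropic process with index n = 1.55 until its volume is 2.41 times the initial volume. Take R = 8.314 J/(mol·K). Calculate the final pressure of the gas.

Polytropic n=1.55: T₂ = T₁(V₁/V₂)^(n−1) = 557×(0.415)^0.55 = 343 K; P₂ = P₁(V₁/V₂)^n = 143 kPa.

143 kPa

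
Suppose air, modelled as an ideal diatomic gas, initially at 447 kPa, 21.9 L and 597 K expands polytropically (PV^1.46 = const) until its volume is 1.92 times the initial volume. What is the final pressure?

172 kPa

Polytropic n=1.46: T₂ = T₁(V₁/V₂)^(n−1) = 597×(0.521)^0.46 = 442 K; P₂ = P₁(V₁/V₂)^n = 172 kPa.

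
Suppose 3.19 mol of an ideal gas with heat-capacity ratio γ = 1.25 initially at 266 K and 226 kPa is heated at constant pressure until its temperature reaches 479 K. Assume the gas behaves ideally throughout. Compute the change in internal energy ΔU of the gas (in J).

22600 J

V₁ = nRT₁/P₁ = 3.19×8.314×266/226 = 31.2 L.
Isobaric: P stays 226 kPa; V/T = const ⇒ T₂ = 479 K, V₂ = 56.2 L.
For an ideal gas ΔU = nCvΔT with Cv = R/(γ−1) = 33.3 J/(mol·K).
ΔU = 3.19×33.3×(479−266) = 22600 J.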